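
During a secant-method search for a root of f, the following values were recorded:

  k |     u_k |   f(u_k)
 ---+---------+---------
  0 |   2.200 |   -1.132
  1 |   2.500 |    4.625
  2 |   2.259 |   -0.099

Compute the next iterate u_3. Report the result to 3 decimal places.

2.264

u_3 = 2.259 − (-0.099)·(2.259 − 2.500) / (-0.099 − 4.625)
   = 2.259 − (0.02386)/(-4.72400) = 2.26405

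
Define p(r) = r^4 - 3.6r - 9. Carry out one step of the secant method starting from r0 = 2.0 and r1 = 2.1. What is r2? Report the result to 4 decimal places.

2.0065

p(2.0) = -0.200000, p(2.1) = 2.888100
r2 = 2.100000 − 2.888100·(2.100000 − 2.000000) / (2.888100 − (-0.200000)) = 2.100000 − (0.288810)/(3.088100) = 2.006476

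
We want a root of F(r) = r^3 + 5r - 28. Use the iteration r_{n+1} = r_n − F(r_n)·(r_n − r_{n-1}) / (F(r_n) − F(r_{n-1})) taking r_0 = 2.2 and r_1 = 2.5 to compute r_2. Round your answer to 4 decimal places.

2.4942

F(2.2) = -6.352000, F(2.5) = 0.125000
r_2 = 2.500000 − 0.125000·(2.500000 − 2.200000) / (0.125000 − (-6.352000)) = 2.500000 − (0.037500)/(6.477000) = 2.494210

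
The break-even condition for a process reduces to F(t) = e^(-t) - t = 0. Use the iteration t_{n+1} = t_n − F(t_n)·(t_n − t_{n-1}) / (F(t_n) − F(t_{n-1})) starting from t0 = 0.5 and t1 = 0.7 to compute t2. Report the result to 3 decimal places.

F(0.5) = 0.10653, F(0.7) = -0.20341
t2 = 0.70000 − (-0.20341)·(0.70000 − 0.50000) / (-0.20341 − 0.10653) = 0.70000 − (-0.04068)/(-0.30995) = 0.56874

0.569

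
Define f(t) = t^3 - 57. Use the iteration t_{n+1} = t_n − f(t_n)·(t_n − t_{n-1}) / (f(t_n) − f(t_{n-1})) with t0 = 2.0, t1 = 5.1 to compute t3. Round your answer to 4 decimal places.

f(2.0) = -49.000000, f(5.1) = 75.651000
t2 = 5.100000 − 75.651000·(5.100000 − 2.000000) / (75.651000 − (-49.000000)) = 5.100000 − (234.518100)/(124.651000) = 3.218602
f(3.218602) = -23.657208
t3 = 3.218602 − (-23.657208)·(3.218602 − 5.100000) / (-23.657208 − 75.651000) = 3.218602 − (44.508615)/(-99.308208) = 3.666789

3.6668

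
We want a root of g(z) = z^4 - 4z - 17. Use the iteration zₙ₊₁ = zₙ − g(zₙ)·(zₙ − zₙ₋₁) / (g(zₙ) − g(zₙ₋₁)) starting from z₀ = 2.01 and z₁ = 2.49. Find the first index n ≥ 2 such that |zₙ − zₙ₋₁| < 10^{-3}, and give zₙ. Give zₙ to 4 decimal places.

g(2.01) = -8.717592, g(2.49) = 11.481240
z₂ = 2.490000 − 11.481240·(0.480000)/(20.198832) = 2.217163;  |Δ| = 0.272837
g(2.217163) = -1.703459
z₃ = 2.217163 − (-1.703459)·(-0.272837)/(-13.184699) = 2.252413;  |Δ| = 0.035251
g(2.252413) = -0.270619
z₄ = 2.252413 − (-0.270619)·(0.035251)/(1.432841) = 2.259071;  |Δ| = 0.006658
g(2.259071) = 0.008422
z₅ = 2.259071 − 0.008422·(0.006658)/(0.279040) = 2.258870;  |Δ| = 0.000201
|z₅ − z₄| = 0.000201 < 10^{-3}

n = 5, zₙ = 2.2589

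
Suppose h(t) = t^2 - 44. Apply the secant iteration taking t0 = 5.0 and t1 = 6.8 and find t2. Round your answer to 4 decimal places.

h(5.0) = -19.000000, h(6.8) = 2.240000
t2 = 6.800000 − 2.240000·(6.800000 − 5.000000) / (2.240000 − (-19.000000)) = 6.800000 − (4.032000)/(21.240000) = 6.610169

6.6102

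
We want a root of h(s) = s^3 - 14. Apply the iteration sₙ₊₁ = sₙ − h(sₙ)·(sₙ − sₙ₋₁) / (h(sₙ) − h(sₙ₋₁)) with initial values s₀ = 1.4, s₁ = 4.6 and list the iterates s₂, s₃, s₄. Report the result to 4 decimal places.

1.7808, 2.0376, 2.5435

h(1.4) = -11.256000, h(4.6) = 83.336000
s₂ = 4.600000 − 83.336000·(4.600000 − 1.400000) / (83.336000 − (-11.256000)) = 4.600000 − (266.675200)/(94.592000) = 1.780785
h(1.780785) = -8.352785
s₃ = 1.780785 − (-8.352785)·(1.780785 − 4.600000) / (-8.352785 − 83.336000) = 1.780785 − (23.548297)/(-91.688785) = 2.037613
h(2.037613) = -5.540098
s₄ = 2.037613 − (-5.540098)·(2.037613 − 1.780785) / (-5.540098 − (-8.352785)) = 2.037613 − (-1.422855)/(2.812687) = 2.543484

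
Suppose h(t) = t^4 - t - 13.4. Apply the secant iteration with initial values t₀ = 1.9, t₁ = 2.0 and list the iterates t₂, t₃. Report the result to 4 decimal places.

1.9791, 1.9803

h(1.9) = -2.267900, h(2.0) = 0.600000
t₂ = 2.000000 − 0.600000·(2.000000 − 1.900000) / (0.600000 − (-2.267900)) = 2.000000 − (0.060000)/(2.867900) = 1.979079
h(1.979079) = -0.038126
t₃ = 1.979079 − (-0.038126)·(1.979079 − 2.000000) / (-0.038126 − 0.600000) = 1.979079 − (0.000798)/(-0.638126) = 1.980329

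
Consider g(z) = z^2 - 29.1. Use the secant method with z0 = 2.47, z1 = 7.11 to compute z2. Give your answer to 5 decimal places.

g(2.47) = -22.9991000, g(7.11) = 21.4521000
z2 = 7.1100000 − 21.4521000·(7.1100000 − 2.4700000) / (21.4521000 − (-22.9991000)) = 7.1100000 − (99.5377440)/(44.4512000) = 4.8707411

4.87074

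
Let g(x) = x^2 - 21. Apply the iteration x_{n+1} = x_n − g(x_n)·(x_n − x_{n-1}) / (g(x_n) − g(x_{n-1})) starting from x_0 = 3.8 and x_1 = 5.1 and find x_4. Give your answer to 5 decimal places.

g(3.8) = -6.5600000, g(5.1) = 5.0100000
x_2 = 5.1000000 − 5.0100000·(5.1000000 − 3.8000000) / (5.0100000 − (-6.5600000)) = 5.1000000 − (6.5130000)/(11.5700000) = 4.5370787
g(4.5370787) = -0.4149173
x_3 = 4.5370787 − (-0.4149173)·(4.5370787 − 5.1000000) / (-0.4149173 − 5.0100000) = 4.5370787 − (0.2335658)/(-5.4249173) = 4.5801329
g(4.5801329) = -0.0223825
x_4 = 4.5801329 − (-0.0223825)·(4.5801329 − 4.5370787) / (-0.0223825 − (-0.4149173)) = 4.5801329 − (-0.0009637)/(0.3925348) = 4.5825879

4.58259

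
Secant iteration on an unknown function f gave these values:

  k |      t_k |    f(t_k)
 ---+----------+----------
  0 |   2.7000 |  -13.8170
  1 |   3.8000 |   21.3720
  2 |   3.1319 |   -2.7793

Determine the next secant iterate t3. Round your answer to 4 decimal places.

3.2088

t3 = 3.1319 − (-2.7793)·(3.1319 − 3.8000) / (-2.7793 − 21.3720)
   = 3.1319 − (1.856850)/(-24.151300) = 3.208784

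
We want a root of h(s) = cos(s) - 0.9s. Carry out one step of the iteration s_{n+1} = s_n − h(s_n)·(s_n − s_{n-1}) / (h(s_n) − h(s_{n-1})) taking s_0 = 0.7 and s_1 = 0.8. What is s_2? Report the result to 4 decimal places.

h(0.7) = 0.134842, h(0.8) = -0.023293
s_2 = 0.800000 − (-0.023293)·(0.800000 − 0.700000) / (-0.023293 − 0.134842) = 0.800000 − (-0.002329)/(-0.158135) = 0.785270

0.7853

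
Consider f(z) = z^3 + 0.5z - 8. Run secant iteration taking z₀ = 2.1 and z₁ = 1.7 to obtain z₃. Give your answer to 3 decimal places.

f(2.1) = 2.31100, f(1.7) = -2.23700
z₂ = 1.70000 − (-2.23700)·(1.70000 − 2.10000) / (-2.23700 − 2.31100) = 1.70000 − (0.89480)/(-4.54800) = 1.89675
f(1.89675) = -0.22781
z₃ = 1.89675 − (-0.22781)·(1.89675 − 1.70000) / (-0.22781 − (-2.23700)) = 1.89675 − (-0.04482)/(2.00919) = 1.91905

1.919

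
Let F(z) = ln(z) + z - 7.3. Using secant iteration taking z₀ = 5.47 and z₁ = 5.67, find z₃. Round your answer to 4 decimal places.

F(5.47) = -0.130721, F(5.67) = 0.105189
z₂ = 5.670000 − 0.105189·(5.670000 − 5.470000) / (0.105189 − (-0.130721)) = 5.670000 − (0.021038)/(0.235911) = 5.580823
F(5.580823) = 0.000159
z₃ = 5.580823 − 0.000159·(5.580823 − 5.670000) / (0.000159 − 0.105189) = 5.580823 − (-0.000014)/(-0.105030) = 5.580688

5.5807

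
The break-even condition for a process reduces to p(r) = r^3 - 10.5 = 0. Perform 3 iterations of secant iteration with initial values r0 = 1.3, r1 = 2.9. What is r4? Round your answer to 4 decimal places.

p(1.3) = -8.303000, p(2.9) = 13.889000
r2 = 2.900000 − 13.889000·(2.900000 − 1.300000) / (13.889000 − (-8.303000)) = 2.900000 − (22.222400)/(22.192000) = 1.898630
p(1.898630) = -3.655825
r3 = 1.898630 − (-3.655825)·(1.898630 − 2.900000) / (-3.655825 − 13.889000) = 1.898630 − (3.660833)/(-17.544825) = 2.107286
p(2.107286) = -1.142270
r4 = 2.107286 − (-1.142270)·(2.107286 − 1.898630) / (-1.142270 − (-3.655825)) = 2.107286 − (-0.238341)/(2.513555) = 2.202109

2.2021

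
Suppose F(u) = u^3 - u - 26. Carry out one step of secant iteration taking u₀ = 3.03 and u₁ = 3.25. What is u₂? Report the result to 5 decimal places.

F(3.03) = -1.2118730, F(3.25) = 5.0781250
u₂ = 3.2500000 − 5.0781250·(3.2500000 − 3.0300000) / (5.0781250 − (-1.2118730)) = 3.2500000 − (1.1171875)/(6.2899980) = 3.0723867

3.07239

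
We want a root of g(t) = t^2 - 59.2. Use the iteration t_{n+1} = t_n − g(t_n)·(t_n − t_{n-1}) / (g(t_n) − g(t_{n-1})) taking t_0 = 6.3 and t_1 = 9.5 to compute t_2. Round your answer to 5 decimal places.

g(6.3) = -19.5100000, g(9.5) = 31.0500000
t_2 = 9.5000000 − 31.0500000·(9.5000000 − 6.3000000) / (31.0500000 − (-19.5100000)) = 9.5000000 − (99.3600000)/(50.5600000) = 7.5348101

7.53481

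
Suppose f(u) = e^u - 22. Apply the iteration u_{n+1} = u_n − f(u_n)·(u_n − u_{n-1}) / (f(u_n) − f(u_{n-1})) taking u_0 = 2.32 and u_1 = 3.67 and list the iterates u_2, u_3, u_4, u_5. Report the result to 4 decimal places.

f(2.32) = -11.824326, f(3.67) = 17.251906
u_2 = 3.670000 − 17.251906·(3.670000 − 2.320000) / (17.251906 − (-11.824326)) = 3.670000 − (23.290073)/(29.076232) = 2.869000
f(2.869000) = -4.380617
u_3 = 2.869000 − (-4.380617)·(2.869000 − 3.670000) / (-4.380617 − 17.251906) = 2.869000 − (3.508876)/(-21.632523) = 3.031203
f(3.031203) = -1.277847
u_4 = 3.031203 − (-1.277847)·(3.031203 − 2.869000) / (-1.277847 − (-4.380617)) = 3.031203 − (-0.207271)/(3.102770) = 3.098005
f(3.098005) = 0.153720
u_5 = 3.098005 − 0.153720·(3.098005 − 3.031203) / (0.153720 − (-1.277847)) = 3.098005 − (0.010269)/(1.431566) = 3.090832

2.8690, 3.0312, 3.0980, 3.0908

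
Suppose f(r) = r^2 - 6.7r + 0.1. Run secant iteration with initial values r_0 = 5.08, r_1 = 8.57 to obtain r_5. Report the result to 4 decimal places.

f(5.08) = -8.129600, f(8.57) = 16.125900
r_2 = 8.570000 − 16.125900·(8.570000 − 5.080000) / (16.125900 − (-8.129600)) = 8.570000 − (56.279391)/(24.255500) = 6.249727
f(6.249727) = -2.714086
r_3 = 6.249727 − (-2.714086)·(6.249727 − 8.570000) / (-2.714086 − 16.125900) = 6.249727 − (6.297420)/(-18.839986) = 6.583985
f(6.583985) = -0.663842
r_4 = 6.583985 − (-0.663842)·(6.583985 − 6.249727) / (-0.663842 − (-2.714086)) = 6.583985 − (-0.221895)/(2.050244) = 6.692213
f(6.692213) = 0.047890
r_5 = 6.692213 − 0.047890·(6.692213 − 6.583985) / (0.047890 − (-0.663842)) = 6.692213 − (0.005183)/(0.711732) = 6.684931

6.6849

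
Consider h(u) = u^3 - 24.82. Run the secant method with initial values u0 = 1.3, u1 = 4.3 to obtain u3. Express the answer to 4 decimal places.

2.6224

h(1.3) = -22.623000, h(4.3) = 54.687000
u2 = 4.300000 − 54.687000·(4.300000 − 1.300000) / (54.687000 − (-22.623000)) = 4.300000 − (164.061000)/(77.310000) = 2.177881
h(2.177881) = -14.489946
u3 = 2.177881 − (-14.489946)·(2.177881 − 4.300000) / (-14.489946 − 54.687000) = 2.177881 − (30.749386)/(-69.176946) = 2.622385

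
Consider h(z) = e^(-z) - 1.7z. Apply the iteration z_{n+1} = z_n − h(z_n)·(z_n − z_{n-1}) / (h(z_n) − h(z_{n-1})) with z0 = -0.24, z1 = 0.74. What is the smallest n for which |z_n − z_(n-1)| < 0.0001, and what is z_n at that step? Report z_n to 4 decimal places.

n = 5, z_n = 0.3959

h(-0.24) = 1.679249, h(0.74) = -0.780886
z2 = 0.740000 − (-0.780886)·(0.980000)/(-2.460135) = 0.428932;  |Δ| = 0.311068
h(0.428932) = -0.077981
z3 = 0.428932 − (-0.077981)·(-0.311068)/(0.702905) = 0.394422;  |Δ| = 0.034510
h(0.394422) = 0.003552
z4 = 0.394422 − 0.003552·(-0.034510)/(0.081533) = 0.395926;  |Δ| = 0.001503
h(0.395926) = -0.000017
z5 = 0.395926 − (-0.000017)·(0.001503)/(-0.003568) = 0.395919;  |Δ| = 0.000007
|z5 − z4| = 0.000007 < 0.0001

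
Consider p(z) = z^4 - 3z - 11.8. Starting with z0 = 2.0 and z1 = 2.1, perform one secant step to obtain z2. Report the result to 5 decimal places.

p(2.0) = -1.8000000, p(2.1) = 1.3481000
z2 = 2.1000000 − 1.3481000·(2.1000000 − 2.0000000) / (1.3481000 − (-1.8000000)) = 2.1000000 − (0.1348100)/(3.1481000) = 2.0571773

2.05718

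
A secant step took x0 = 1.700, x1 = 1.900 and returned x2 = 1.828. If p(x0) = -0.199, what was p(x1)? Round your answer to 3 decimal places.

The secant line through (1.700, -0.199) and (1.900, p(x1)) crosses zero at x2 = 1.828.
So (1.700, -0.199), (1.900, p(x1)), (1.828, 0) are collinear:
p(x1) = -0.199 · (1.900 − 1.828) / (1.700 − 1.828) = -0.199 · (0.07200)/(-0.12800) = 0.11194

0.112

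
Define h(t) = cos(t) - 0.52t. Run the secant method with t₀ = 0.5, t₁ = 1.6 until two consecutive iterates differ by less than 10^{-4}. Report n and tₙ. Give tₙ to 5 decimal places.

h(0.5) = 0.6175826, h(1.6) = -0.8611995
t₂ = 1.6000000 − (-0.8611995)·(1.1000000)/(-1.4787821) = 0.9593921;  |Δ| = 0.6406079
h(0.9593921) = 0.0751340
t₃ = 0.9593921 − 0.0751340·(-0.6406079)/(0.9363335) = 1.0107962;  |Δ| = 0.0514041
h(1.0107962) = 0.0055722
t₄ = 1.0107962 − 0.0055722·(0.0514041)/(-0.0695617) = 1.0149140;  |Δ| = 0.0041177
h(1.0149140) = -0.0000622
t₅ = 1.0149140 − (-0.0000622)·(0.0041177)/(-0.0056345) = 1.0148685;  |Δ| = 0.0000455
|t₅ − t₄| = 0.0000455 < 10^{-4}

n = 5, tₙ = 1.01487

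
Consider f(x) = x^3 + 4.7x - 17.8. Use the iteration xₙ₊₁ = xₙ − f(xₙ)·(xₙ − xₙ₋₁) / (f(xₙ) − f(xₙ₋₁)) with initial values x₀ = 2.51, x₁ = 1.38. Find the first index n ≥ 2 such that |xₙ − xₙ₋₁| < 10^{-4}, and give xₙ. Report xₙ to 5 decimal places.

f(2.51) = 9.8102510, f(1.38) = -8.6859280
x₂ = 1.3800000 − (-8.6859280)·(-1.1300000)/(-18.4961790) = 1.9106555;  |Δ| = 0.5306555
f(1.9106555) = -1.8448721
x₃ = 1.9106555 − (-1.8448721)·(0.5306555)/(6.8410559) = 2.0537608;  |Δ| = 0.1431053
f(2.0537608) = 0.5153019
x₄ = 2.0537608 − 0.5153019·(0.1431053)/(2.3601741) = 2.0225163;  |Δ| = 0.0312445
f(2.0225163) = -0.0209245
x₅ = 2.0225163 − (-0.0209245)·(-0.0312445)/(-0.5362265) = 2.0237355;  |Δ| = 0.0012192
f(2.0237355) = -0.0002233
x₆ = 2.0237355 − (-0.0002233)·(0.0012192)/(0.0207012) = 2.0237487;  |Δ| = 0.0000132
|x₆ − x₅| = 0.0000132 < 10^{-4}

n = 6, xₙ = 2.02375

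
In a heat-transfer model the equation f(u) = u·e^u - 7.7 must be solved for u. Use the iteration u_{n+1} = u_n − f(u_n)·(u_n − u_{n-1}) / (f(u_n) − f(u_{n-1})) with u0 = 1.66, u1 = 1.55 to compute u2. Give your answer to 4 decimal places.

f(1.66) = 1.030456, f(1.55) = -0.397221
u2 = 1.550000 − (-0.397221)·(1.550000 − 1.660000) / (-0.397221 − 1.030456) = 1.550000 − (0.043694)/(-1.427677) = 1.580605

1.5806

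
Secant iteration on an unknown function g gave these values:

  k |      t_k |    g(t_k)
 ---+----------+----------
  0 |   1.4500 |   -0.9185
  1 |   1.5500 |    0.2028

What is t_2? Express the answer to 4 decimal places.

1.5319

t_2 = 1.5500 − 0.2028·(1.5500 − 1.4500) / (0.2028 − (-0.9185))
   = 1.5500 − (0.020280)/(1.121300) = 1.531914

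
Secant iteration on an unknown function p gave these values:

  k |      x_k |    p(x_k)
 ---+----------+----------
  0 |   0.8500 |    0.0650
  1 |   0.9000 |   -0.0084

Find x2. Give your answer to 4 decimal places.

0.8943

x2 = 0.9000 − (-0.0084)·(0.9000 − 0.8500) / (-0.0084 − 0.0650)
   = 0.9000 − (-0.000420)/(-0.073400) = 0.894278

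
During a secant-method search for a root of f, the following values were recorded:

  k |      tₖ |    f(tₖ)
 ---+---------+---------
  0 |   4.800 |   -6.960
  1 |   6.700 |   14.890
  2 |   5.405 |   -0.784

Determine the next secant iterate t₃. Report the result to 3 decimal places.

5.470

t₃ = 5.405 − (-0.784)·(5.405 − 6.700) / (-0.784 − 14.890)
   = 5.405 − (1.01528)/(-15.67400) = 5.46977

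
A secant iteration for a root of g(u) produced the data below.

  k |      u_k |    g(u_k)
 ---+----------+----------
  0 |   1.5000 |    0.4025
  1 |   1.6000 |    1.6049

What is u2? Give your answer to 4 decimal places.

1.4665

u2 = 1.6000 − 1.6049·(1.6000 − 1.5000) / (1.6049 − 0.4025)
   = 1.6000 − (0.160490)/(1.202400) = 1.466525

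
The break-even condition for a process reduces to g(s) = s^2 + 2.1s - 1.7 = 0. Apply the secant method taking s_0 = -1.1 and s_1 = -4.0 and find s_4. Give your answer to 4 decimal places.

g(-1.1) = -2.800000, g(-4.0) = 5.900000
s_2 = -4.000000 − 5.900000·(-4.000000 − (-1.100000)) / (5.900000 − (-2.800000)) = -4.000000 − (-17.110000)/(8.700000) = -2.033333
g(-2.033333) = -1.835556
s_3 = -2.033333 − (-1.835556)·(-2.033333 − (-4.000000)) / (-1.835556 − 5.900000) = -2.033333 − (-3.609926)/(-7.735556) = -2.500000
g(-2.500000) = -0.700000
s_4 = -2.500000 − (-0.700000)·(-2.500000 − (-2.033333)) / (-0.700000 − (-1.835556)) = -2.500000 − (0.326667)/(1.135556) = -2.787671

-2.7877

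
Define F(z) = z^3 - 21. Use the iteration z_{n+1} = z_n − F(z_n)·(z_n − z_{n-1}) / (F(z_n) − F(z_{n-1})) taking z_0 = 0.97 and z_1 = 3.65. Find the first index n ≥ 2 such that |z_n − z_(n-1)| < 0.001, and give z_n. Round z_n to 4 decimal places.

F(0.97) = -20.087327, F(3.65) = 27.627125
z_2 = 3.650000 − 27.627125·(2.680000)/(47.714452) = 2.098254;  |Δ| = 1.551746
F(2.098254) = -11.762076
z_3 = 2.098254 − (-11.762076)·(-1.551746)/(-39.389201) = 2.561624;  |Δ| = 0.463369
F(2.561624) = -4.190840
z_4 = 2.561624 − (-4.190840)·(0.463369)/(7.571236) = 2.818109;  |Δ| = 0.256485
F(2.818109) = 1.380673
z_5 = 2.818109 − 1.380673·(0.256485)/(5.571513) = 2.754549;  |Δ| = 0.063559
F(2.754549) = -0.099744
z_6 = 2.754549 − (-0.099744)·(-0.063559)/(-1.480417) = 2.758832;  |Δ| = 0.004282
F(2.758832) = -0.002115
z_7 = 2.758832 − (-0.002115)·(0.004282)/(0.097629) = 2.758924;  |Δ| = 0.000093
|z_7 − z_6| = 0.000093 < 0.001

n = 7, z_n = 2.7589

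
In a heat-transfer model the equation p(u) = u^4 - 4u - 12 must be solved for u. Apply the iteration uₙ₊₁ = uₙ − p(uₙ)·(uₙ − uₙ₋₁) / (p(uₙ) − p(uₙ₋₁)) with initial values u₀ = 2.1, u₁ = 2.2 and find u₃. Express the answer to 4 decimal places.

p(2.1) = -0.951900, p(2.2) = 2.625600
u₂ = 2.200000 − 2.625600·(2.200000 − 2.100000) / (2.625600 − (-0.951900)) = 2.200000 − (0.262560)/(3.577500) = 2.126608
p(2.126608) = -0.053774
u₃ = 2.126608 − (-0.053774)·(2.126608 − 2.200000) / (-0.053774 − 2.625600) = 2.126608 − (0.003947)/(-2.679374) = 2.128081

2.1281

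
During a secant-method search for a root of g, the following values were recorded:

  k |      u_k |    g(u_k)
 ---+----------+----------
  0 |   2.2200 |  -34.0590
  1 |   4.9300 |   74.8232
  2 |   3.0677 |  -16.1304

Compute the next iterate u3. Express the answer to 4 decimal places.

3.3980

u3 = 3.0677 − (-16.1304)·(3.0677 − 4.9300) / (-16.1304 − 74.8232)
   = 3.0677 − (30.039644)/(-90.953600) = 3.397974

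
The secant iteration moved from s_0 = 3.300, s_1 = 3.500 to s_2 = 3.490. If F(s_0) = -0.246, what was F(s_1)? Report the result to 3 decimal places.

The secant line through (3.300, -0.246) and (3.500, F(s_1)) crosses zero at s_2 = 3.490.
So (3.300, -0.246), (3.500, F(s_1)), (3.490, 0) are collinear:
F(s_1) = -0.246 · (3.500 − 3.490) / (3.300 − 3.490) = -0.246 · (0.01000)/(-0.19000) = 0.01295

0.013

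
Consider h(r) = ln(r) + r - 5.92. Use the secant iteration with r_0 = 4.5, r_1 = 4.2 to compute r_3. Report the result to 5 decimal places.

h(4.5) = 0.0840774, h(4.2) = -0.2849155
r_2 = 4.2000000 − (-0.2849155)·(4.2000000 − 4.5000000) / (-0.2849155 − 0.0840774) = 4.2000000 − (0.0854746)/(-0.3689929) = 4.4316431
h(4.4316431) = 0.0004135
r_3 = 4.4316431 − 0.0004135·(4.4316431 − 4.2000000) / (0.0004135 − (-0.2849155)) = 4.4316431 − (0.0000958)/(0.2853290) = 4.4313074

4.43131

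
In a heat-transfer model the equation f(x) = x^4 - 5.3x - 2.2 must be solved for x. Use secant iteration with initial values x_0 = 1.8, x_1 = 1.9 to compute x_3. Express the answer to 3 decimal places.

1.864

f(1.8) = -1.24240, f(1.9) = 0.76210
x_2 = 1.90000 − 0.76210·(1.90000 − 1.80000) / (0.76210 − (-1.24240)) = 1.90000 − (0.07621)/(2.00450) = 1.86198
f(1.86198) = -0.04861
x_3 = 1.86198 − (-0.04861)·(1.86198 − 1.90000) / (-0.04861 − 0.76210) = 1.86198 − (0.00185)/(-0.81071) = 1.86426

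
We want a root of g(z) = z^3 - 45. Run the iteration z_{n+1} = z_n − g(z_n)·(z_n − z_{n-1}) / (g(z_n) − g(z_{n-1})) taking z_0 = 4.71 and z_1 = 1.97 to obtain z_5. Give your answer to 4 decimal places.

3.5511

g(4.71) = 59.487111, g(1.97) = -37.354627
z_2 = 1.970000 − (-37.354627)·(1.970000 − 4.710000) / (-37.354627 − 59.487111) = 1.970000 − (102.351678)/(-96.841738) = 3.026896
g(3.026896) = -17.267269
z_3 = 3.026896 − (-17.267269)·(3.026896 − 1.970000) / (-17.267269 − (-37.354627)) = 3.026896 − (-18.249713)/(20.087358) = 3.935414
g(3.935414) = 15.949643
z_4 = 3.935414 − 15.949643·(3.935414 − 3.026896) / (15.949643 − (-17.267269)) = 3.935414 − (14.490527)/(33.216912) = 3.499174
g(3.499174) = -2.155340
z_5 = 3.499174 − (-2.155340)·(3.499174 − 3.935414) / (-2.155340 − 15.949643) = 3.499174 − (0.940244)/(-18.104984) = 3.551107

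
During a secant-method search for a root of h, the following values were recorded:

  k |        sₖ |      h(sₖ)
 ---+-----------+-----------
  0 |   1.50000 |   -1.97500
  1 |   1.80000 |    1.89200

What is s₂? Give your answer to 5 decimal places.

s₂ = 1.80000 − 1.89200·(1.80000 − 1.50000) / (1.89200 − (-1.97500))
   = 1.80000 − (0.5676000)/(3.8670000) = 1.6532196

1.65322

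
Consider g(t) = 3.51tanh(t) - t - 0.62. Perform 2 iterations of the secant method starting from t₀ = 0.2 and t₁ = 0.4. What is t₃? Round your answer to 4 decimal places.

0.2543

g(0.2) = -0.127213, g(0.4) = 0.313621
t₂ = 0.400000 − 0.313621·(0.400000 − 0.200000) / (0.313621 − (-0.127213)) = 0.400000 − (0.062724)/(0.440833) = 0.257715
g(0.257715) = 0.007355
t₃ = 0.257715 − 0.007355·(0.257715 − 0.400000) / (0.007355 − 0.313621) = 0.257715 − (-0.001047)/(-0.306266) = 0.254297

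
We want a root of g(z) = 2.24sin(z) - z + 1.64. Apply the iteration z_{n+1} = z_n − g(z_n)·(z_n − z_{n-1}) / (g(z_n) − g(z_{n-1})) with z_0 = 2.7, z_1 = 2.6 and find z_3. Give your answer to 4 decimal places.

g(2.7) = -0.102669, g(2.6) = 0.194723
z_2 = 2.600000 − 0.194723·(2.600000 − 2.700000) / (0.194723 − (-0.102669)) = 2.600000 − (-0.019472)/(0.297392) = 2.665477
g(2.665477) = 0.001183
z_3 = 2.665477 − 0.001183·(2.665477 − 2.600000) / (0.001183 − 0.194723) = 2.665477 − (0.000077)/(-0.193540) = 2.665877

2.6659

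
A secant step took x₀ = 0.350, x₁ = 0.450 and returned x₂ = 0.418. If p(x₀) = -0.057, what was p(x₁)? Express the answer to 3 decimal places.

0.027

The secant line through (0.350, -0.057) and (0.450, p(x₁)) crosses zero at x₂ = 0.418.
So (0.350, -0.057), (0.450, p(x₁)), (0.418, 0) are collinear:
p(x₁) = -0.057 · (0.450 − 0.418) / (0.350 − 0.418) = -0.057 · (0.03200)/(-0.06800) = 0.02682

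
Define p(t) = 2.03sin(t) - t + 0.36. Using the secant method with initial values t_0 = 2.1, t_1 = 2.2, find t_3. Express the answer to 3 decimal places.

2.106

p(2.1) = 0.01232, p(2.2) = -0.19875
t_2 = 2.20000 − (-0.19875)·(2.20000 − 2.10000) / (-0.19875 − 0.01232) = 2.20000 − (-0.01988)/(-0.21107) = 2.10583
p(2.10583) = 0.00047
t_3 = 2.10583 − 0.00047·(2.10583 − 2.20000) / (0.00047 − (-0.19875)) = 2.10583 − (-0.00004)/(0.19922) = 2.10606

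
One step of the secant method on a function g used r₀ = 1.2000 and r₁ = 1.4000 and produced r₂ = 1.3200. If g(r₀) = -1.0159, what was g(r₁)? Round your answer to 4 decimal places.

0.6773

The secant line through (1.2000, -1.0159) and (1.4000, g(r₁)) crosses zero at r₂ = 1.3200.
So (1.2000, -1.0159), (1.4000, g(r₁)), (1.3200, 0) are collinear:
g(r₁) = -1.0159 · (1.4000 − 1.3200) / (1.2000 − 1.3200) = -1.0159 · (0.080000)/(-0.120000) = 0.677267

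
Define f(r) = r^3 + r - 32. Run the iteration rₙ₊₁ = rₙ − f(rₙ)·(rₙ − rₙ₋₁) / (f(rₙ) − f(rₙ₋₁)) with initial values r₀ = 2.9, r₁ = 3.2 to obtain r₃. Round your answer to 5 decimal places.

3.06957

f(2.9) = -4.7110000, f(3.2) = 3.9680000
r₂ = 3.2000000 − 3.9680000·(3.2000000 − 2.9000000) / (3.9680000 − (-4.7110000)) = 3.2000000 − (1.1904000)/(8.6790000) = 3.0628413
f(3.0628413) = -0.2046530
r₃ = 3.0628413 − (-0.2046530)·(3.0628413 − 3.2000000) / (-0.2046530 − 3.9680000) = 3.0628413 − (0.0280699)/(-4.1726530) = 3.0695685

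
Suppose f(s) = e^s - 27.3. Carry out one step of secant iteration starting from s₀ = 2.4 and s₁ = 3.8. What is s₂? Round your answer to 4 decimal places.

3.0766

f(2.4) = -16.276824, f(3.8) = 17.401184
s₂ = 3.800000 − 17.401184·(3.800000 − 2.400000) / (17.401184 − (-16.276824)) = 3.800000 − (24.361658)/(33.678008) = 3.076630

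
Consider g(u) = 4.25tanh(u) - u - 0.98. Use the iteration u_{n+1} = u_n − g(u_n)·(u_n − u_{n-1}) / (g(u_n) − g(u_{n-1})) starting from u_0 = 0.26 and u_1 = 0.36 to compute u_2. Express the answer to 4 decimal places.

g(0.26) = -0.159244, g(0.36) = 0.127160
u_2 = 0.360000 − 0.127160·(0.360000 − 0.260000) / (0.127160 − (-0.159244)) = 0.360000 − (0.012716)/(0.286404) = 0.315601

0.3156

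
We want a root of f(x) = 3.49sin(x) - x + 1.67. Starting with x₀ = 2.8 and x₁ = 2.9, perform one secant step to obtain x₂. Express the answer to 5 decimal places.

2.80901

f(2.8) = 0.0391086, f(2.9) = -0.3950198
x₂ = 2.9000000 − (-0.3950198)·(2.9000000 − 2.8000000) / (-0.3950198 − 0.0391086) = 2.9000000 − (-0.0395020)/(-0.4341285) = 2.8090085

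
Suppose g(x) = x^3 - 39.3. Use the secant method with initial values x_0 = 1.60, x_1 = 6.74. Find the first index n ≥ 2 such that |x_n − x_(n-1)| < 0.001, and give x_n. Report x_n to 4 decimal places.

g(1.60) = -35.204000, g(6.74) = 266.882024
x_2 = 6.740000 − 266.882024·(5.140000)/(302.086024) = 2.198997;  |Δ| = 4.541003
g(2.198997) = -28.666560
x_3 = 2.198997 − (-28.666560)·(-4.541003)/(-295.548584) = 2.639449;  |Δ| = 0.440452
g(2.639449) = -20.911780
x_4 = 2.639449 − (-20.911780)·(0.440452)/(7.754780) = 3.827185;  |Δ| = 1.187736
g(3.827185) = 16.758103
x_5 = 3.827185 − 16.758103·(1.187736)/(37.669883) = 3.298800;  |Δ| = 0.528385
g(3.298800) = -3.402193
x_6 = 3.298800 − (-3.402193)·(-0.528385)/(-20.160296) = 3.387969;  |Δ| = 0.089169
g(3.387969) = -0.411773
x_7 = 3.387969 − (-0.411773)·(0.089169)/(2.990421) = 3.400247;  |Δ| = 0.012278
g(3.400247) = 0.012564
x_8 = 3.400247 − 0.012564·(0.012278)/(0.424337) = 3.399883;  |Δ| = 0.000364
|x_8 − x_7| = 0.000364 < 0.001

n = 8, x_n = 3.3999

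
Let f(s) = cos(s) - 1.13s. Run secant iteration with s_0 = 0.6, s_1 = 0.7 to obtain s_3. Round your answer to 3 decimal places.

0.685

f(0.6) = 0.14734, f(0.7) = -0.02616
s_2 = 0.70000 − (-0.02616)·(0.70000 − 0.60000) / (-0.02616 − 0.14734) = 0.70000 − (-0.00262)/(-0.17349) = 0.68492
f(0.68492) = 0.00050
s_3 = 0.68492 − 0.00050·(0.68492 − 0.70000) / (0.00050 − (-0.02616)) = 0.68492 − (-0.00001)/(0.02666) = 0.68521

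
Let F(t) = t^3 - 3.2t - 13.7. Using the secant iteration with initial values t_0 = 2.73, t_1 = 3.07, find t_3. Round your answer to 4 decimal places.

F(2.73) = -2.089583, F(3.07) = 5.410443
t_2 = 3.070000 − 5.410443·(3.070000 − 2.730000) / (5.410443 − (-2.089583)) = 3.070000 − (1.839551)/(7.500026) = 2.824727
F(2.824727) = -0.200387
t_3 = 2.824727 − (-0.200387)·(2.824727 − 3.070000) / (-0.200387 − 5.410443) = 2.824727 − (0.049149)/(-5.610830) = 2.833487

2.8335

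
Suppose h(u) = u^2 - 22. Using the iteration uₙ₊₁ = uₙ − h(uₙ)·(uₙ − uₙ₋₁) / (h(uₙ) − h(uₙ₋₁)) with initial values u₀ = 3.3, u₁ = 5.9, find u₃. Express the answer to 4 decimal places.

4.6692

h(3.3) = -11.110000, h(5.9) = 12.810000
u₂ = 5.900000 − 12.810000·(5.900000 − 3.300000) / (12.810000 − (-11.110000)) = 5.900000 − (33.306000)/(23.920000) = 4.507609
h(4.507609) = -1.681464
u₃ = 4.507609 − (-1.681464)·(4.507609 − 5.900000) / (-1.681464 − 12.810000) = 4.507609 − (2.341256)/(-14.491464) = 4.669170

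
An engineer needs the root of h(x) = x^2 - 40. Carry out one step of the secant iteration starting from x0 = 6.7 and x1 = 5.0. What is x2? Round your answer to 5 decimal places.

h(6.7) = 4.8900000, h(5.0) = -15.0000000
x2 = 5.0000000 − (-15.0000000)·(5.0000000 − 6.7000000) / (-15.0000000 − 4.8900000) = 5.0000000 − (25.5000000)/(-19.8900000) = 6.2820513

6.28205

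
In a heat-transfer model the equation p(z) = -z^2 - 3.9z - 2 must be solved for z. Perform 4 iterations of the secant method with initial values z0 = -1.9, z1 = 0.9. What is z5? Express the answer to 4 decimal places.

-0.6203

p(-1.9) = 1.800000, p(0.9) = -6.320000
z2 = 0.900000 − (-6.320000)·(0.900000 − (-1.900000)) / (-6.320000 − 1.800000) = 0.900000 − (-17.696000)/(-8.120000) = -1.279310
p(-1.279310) = 1.352675
z3 = -1.279310 − 1.352675·(-1.279310 − 0.900000) / (1.352675 − (-6.320000)) = -1.279310 − (-2.947899)/(7.672675) = -0.895103
p(-0.895103) = 0.689692
z4 = -0.895103 − 0.689692·(-0.895103 − (-1.279310)) / (0.689692 − 1.352675) = -0.895103 − (0.264985)/(-0.662983) = -0.495417
p(-0.495417) = -0.313311
z5 = -0.495417 − (-0.313311)·(-0.495417 − (-0.895103)) / (-0.313311 − 0.689692) = -0.495417 − (-0.125226)/(-1.003003) = -0.620268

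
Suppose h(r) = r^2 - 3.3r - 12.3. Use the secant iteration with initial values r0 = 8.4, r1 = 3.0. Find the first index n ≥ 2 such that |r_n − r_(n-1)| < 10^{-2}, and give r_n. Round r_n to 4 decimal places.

h(8.4) = 30.540000, h(3.0) = -13.200000
r2 = 3.000000 − (-13.200000)·(-5.400000)/(-43.740000) = 4.629630;  |Δ| = 1.629630
h(4.629630) = -6.144307
r3 = 4.629630 − (-6.144307)·(1.629630)/(7.055693) = 6.048760;  |Δ| = 1.419130
h(6.048760) = 4.326586
r4 = 6.048760 − 4.326586·(1.419130)/(10.470893) = 5.462373;  |Δ| = 0.586386
h(5.462373) = -0.488309
r5 = 5.462373 − (-0.488309)·(-0.586386)/(-4.814896) = 5.521843;  |Δ| = 0.059469
h(5.521843) = -0.031335
r6 = 5.521843 − (-0.031335)·(0.059469)/(0.456974) = 5.525920;  |Δ| = 0.004078
|r6 − r5| = 0.004078 < 10^{-2}

n = 6, r_n = 5.5259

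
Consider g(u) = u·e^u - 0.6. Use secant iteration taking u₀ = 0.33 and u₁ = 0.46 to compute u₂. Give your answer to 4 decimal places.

0.3980

g(0.33) = -0.140981, g(0.46) = 0.128674
u₂ = 0.460000 − 0.128674·(0.460000 − 0.330000) / (0.128674 − (-0.140981)) = 0.460000 − (0.016728)/(0.269655) = 0.397966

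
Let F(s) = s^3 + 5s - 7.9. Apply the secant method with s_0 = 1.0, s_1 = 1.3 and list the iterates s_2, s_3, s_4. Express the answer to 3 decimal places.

1.211, 1.218, 1.218

F(1.0) = -1.90000, F(1.3) = 0.79700
s_2 = 1.30000 − 0.79700·(1.30000 − 1.00000) / (0.79700 − (-1.90000)) = 1.30000 − (0.23910)/(2.69700) = 1.21135
F(1.21135) = -0.06579
s_3 = 1.21135 − (-0.06579)·(1.21135 − 1.30000) / (-0.06579 − 0.79700) = 1.21135 − (0.00583)/(-0.86279) = 1.21811
F(1.21811) = -0.00206
s_4 = 1.21811 − (-0.00206)·(1.21811 − 1.21135) / (-0.00206 − (-0.06579)) = 1.21811 − (-0.00001)/(0.06373) = 1.21833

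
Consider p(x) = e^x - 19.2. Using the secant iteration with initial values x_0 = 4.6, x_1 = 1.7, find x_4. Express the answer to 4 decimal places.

p(4.6) = 80.284316, p(1.7) = -13.726053
x_2 = 1.700000 − (-13.726053)·(1.700000 − 4.600000) / (-13.726053 − 80.284316) = 1.700000 − (39.805553)/(-94.010368) = 2.123417
p(2.123417) = -10.840349
x_3 = 2.123417 − (-10.840349)·(2.123417 − 1.700000) / (-10.840349 − (-13.726053)) = 2.123417 − (-4.589984)/(2.885703) = 3.714011
p(3.714011) = 21.818014
x_4 = 3.714011 − 21.818014·(3.714011 − 2.123417) / (21.818014 − (-10.840349)) = 3.714011 − (34.703618)/(32.658364) = 2.651386

2.6514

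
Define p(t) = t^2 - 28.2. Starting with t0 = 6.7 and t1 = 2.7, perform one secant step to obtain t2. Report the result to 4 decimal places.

4.9245

p(6.7) = 16.690000, p(2.7) = -20.910000
t2 = 2.700000 − (-20.910000)·(2.700000 − 6.700000) / (-20.910000 − 16.690000) = 2.700000 − (83.640000)/(-37.600000) = 4.924468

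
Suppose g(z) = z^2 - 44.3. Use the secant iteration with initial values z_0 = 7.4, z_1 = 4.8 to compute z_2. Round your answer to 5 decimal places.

g(7.4) = 10.4600000, g(4.8) = -21.2600000
z_2 = 4.8000000 − (-21.2600000)·(4.8000000 − 7.4000000) / (-21.2600000 − 10.4600000) = 4.8000000 − (55.2760000)/(-31.7200000) = 6.5426230

6.54262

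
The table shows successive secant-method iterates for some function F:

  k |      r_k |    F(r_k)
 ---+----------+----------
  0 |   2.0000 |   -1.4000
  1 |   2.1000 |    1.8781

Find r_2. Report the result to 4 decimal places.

r_2 = 2.1000 − 1.8781·(2.1000 − 2.0000) / (1.8781 − (-1.4000))
   = 2.1000 − (0.187810)/(3.278100) = 2.042708

2.0427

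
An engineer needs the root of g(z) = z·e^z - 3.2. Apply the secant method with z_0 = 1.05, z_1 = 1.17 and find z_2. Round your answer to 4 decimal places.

g(1.05) = -0.199466, g(1.17) = 0.569731
z_2 = 1.170000 − 0.569731·(1.170000 − 1.050000) / (0.569731 − (-0.199466)) = 1.170000 − (0.068368)/(0.769198) = 1.081118

1.0811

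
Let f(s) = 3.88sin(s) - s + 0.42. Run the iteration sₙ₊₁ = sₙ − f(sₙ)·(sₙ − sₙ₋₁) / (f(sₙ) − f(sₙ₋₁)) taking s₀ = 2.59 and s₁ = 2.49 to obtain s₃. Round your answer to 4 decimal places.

2.5580

f(2.59) = -0.136708, f(2.49) = 0.283040
s₂ = 2.490000 − 0.283040·(2.490000 − 2.590000) / (0.283040 − (-0.136708)) = 2.490000 − (-0.028304)/(0.419748) = 2.557431
f(2.557431) = 0.002390
s₃ = 2.557431 − 0.002390·(2.557431 − 2.490000) / (0.002390 − 0.283040) = 2.557431 − (0.000161)/(-0.280649) = 2.558005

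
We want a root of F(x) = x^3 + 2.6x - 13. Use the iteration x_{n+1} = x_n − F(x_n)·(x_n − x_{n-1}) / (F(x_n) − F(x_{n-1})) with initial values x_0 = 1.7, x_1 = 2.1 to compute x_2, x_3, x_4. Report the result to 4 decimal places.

F(1.7) = -3.667000, F(2.1) = 1.721000
x_2 = 2.100000 − 1.721000·(2.100000 − 1.700000) / (1.721000 − (-3.667000)) = 2.100000 − (0.688400)/(5.388000) = 1.972235
F(1.972235) = -0.200771
x_3 = 1.972235 − (-0.200771)·(1.972235 − 2.100000) / (-0.200771 − 1.721000) = 1.972235 − (0.025652)/(-1.921771) = 1.985582
F(1.985582) = -0.009252
x_4 = 1.985582 − (-0.009252)·(1.985582 − 1.972235) / (-0.009252 − (-0.200771)) = 1.985582 − (-0.000123)/(0.191519) = 1.986227

1.9722, 1.9856, 1.9862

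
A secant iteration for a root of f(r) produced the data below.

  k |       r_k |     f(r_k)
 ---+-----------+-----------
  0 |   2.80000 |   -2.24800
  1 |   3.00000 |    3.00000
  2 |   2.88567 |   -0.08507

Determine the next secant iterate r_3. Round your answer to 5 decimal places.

r_3 = 2.88567 − (-0.08507)·(2.88567 − 3.00000) / (-0.08507 − 3.00000)
   = 2.88567 − (0.0097261)/(-3.0850700) = 2.8888226

2.88882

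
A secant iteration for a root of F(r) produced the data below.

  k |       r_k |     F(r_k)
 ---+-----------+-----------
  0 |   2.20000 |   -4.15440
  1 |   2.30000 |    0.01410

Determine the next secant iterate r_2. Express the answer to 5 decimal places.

r_2 = 2.30000 − 0.01410·(2.30000 − 2.20000) / (0.01410 − (-4.15440))
   = 2.30000 − (0.0014100)/(4.1685000) = 2.2996617

2.29966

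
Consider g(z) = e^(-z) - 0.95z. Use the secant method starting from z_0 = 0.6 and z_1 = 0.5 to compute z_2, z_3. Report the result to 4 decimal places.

g(0.6) = -0.021188, g(0.5) = 0.131531
z_2 = 0.500000 − 0.131531·(0.500000 − 0.600000) / (0.131531 − (-0.021188)) = 0.500000 − (-0.013153)/(0.152719) = 0.586126
g(0.586126) = -0.000341
z_3 = 0.586126 − (-0.000341)·(0.586126 − 0.500000) / (-0.000341 − 0.131531) = 0.586126 − (-0.000029)/(-0.131871) = 0.585903

0.5861, 0.5859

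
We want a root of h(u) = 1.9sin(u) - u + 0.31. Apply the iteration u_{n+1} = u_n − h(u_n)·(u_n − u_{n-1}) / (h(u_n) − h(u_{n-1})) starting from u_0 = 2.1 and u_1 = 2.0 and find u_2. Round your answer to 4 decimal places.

h(2.1) = -0.149902, h(2.0) = 0.037665
u_2 = 2.000000 − 0.037665·(2.000000 − 2.100000) / (0.037665 − (-0.149902)) = 2.000000 − (-0.003767)/(0.187567) = 2.020081

2.0201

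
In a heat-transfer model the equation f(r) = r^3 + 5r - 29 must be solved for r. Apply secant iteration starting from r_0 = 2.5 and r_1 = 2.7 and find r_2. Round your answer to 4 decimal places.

2.5346

f(2.5) = -0.875000, f(2.7) = 4.183000
r_2 = 2.700000 − 4.183000·(2.700000 − 2.500000) / (4.183000 − (-0.875000)) = 2.700000 − (0.836600)/(5.058000) = 2.534599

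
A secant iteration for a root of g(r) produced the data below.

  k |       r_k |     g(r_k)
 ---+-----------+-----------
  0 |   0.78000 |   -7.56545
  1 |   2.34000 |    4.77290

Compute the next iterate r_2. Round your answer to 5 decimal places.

1.73654

r_2 = 2.34000 − 4.77290·(2.34000 − 0.78000) / (4.77290 − (-7.56545))
   = 2.34000 − (7.4457240)/(12.3383500) = 1.7365381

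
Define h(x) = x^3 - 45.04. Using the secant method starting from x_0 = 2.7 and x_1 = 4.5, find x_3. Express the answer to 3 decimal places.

h(2.7) = -25.35700, h(4.5) = 46.08500
x_2 = 4.50000 − 46.08500·(4.50000 − 2.70000) / (46.08500 − (-25.35700)) = 4.50000 − (82.95300)/(71.44200) = 3.33888
h(3.33888) = -7.81789
x_3 = 3.33888 − (-7.81789)·(3.33888 − 4.50000) / (-7.81789 − 46.08500) = 3.33888 − (9.07754)/(-53.90289) = 3.50728

3.507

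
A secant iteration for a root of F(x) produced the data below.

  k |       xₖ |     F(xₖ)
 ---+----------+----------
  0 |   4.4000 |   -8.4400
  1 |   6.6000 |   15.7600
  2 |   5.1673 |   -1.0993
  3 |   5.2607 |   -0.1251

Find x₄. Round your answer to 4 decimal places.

5.2727

x₄ = 5.2607 − (-0.1251)·(5.2607 − 5.1673) / (-0.1251 − (-1.0993))
   = 5.2607 − (-0.011684)/(0.974200) = 5.272694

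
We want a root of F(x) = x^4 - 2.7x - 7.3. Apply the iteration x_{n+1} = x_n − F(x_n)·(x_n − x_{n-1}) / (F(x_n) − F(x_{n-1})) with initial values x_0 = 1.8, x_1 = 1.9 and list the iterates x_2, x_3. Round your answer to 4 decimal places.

F(1.8) = -1.662400, F(1.9) = 0.602100
x_2 = 1.900000 − 0.602100·(1.900000 − 1.800000) / (0.602100 − (-1.662400)) = 1.900000 − (0.060210)/(2.264500) = 1.873411
F(1.873411) = -0.040427
x_3 = 1.873411 − (-0.040427)·(1.873411 − 1.900000) / (-0.040427 − 0.602100) = 1.873411 − (0.001075)/(-0.642527) = 1.875084

1.8734, 1.8751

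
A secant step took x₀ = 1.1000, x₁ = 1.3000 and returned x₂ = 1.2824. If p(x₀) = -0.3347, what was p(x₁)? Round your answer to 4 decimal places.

The secant line through (1.1000, -0.3347) and (1.3000, p(x₁)) crosses zero at x₂ = 1.2824.
So (1.1000, -0.3347), (1.3000, p(x₁)), (1.2824, 0) are collinear:
p(x₁) = -0.3347 · (1.3000 − 1.2824) / (1.1000 − 1.2824) = -0.3347 · (0.017600)/(-0.182400) = 0.032296

0.0323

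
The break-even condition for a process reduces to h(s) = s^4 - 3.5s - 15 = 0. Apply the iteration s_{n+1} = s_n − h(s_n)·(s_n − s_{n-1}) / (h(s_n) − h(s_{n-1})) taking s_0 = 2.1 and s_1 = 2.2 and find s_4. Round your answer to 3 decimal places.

2.181

h(2.1) = -2.90190, h(2.2) = 0.72560
s_2 = 2.20000 − 0.72560·(2.20000 − 2.10000) / (0.72560 − (-2.90190)) = 2.20000 − (0.07256)/(3.62750) = 2.18000
h(2.18000) = -0.04480
s_3 = 2.18000 − (-0.04480)·(2.18000 − 2.20000) / (-0.04480 − 0.72560) = 2.18000 − (0.00090)/(-0.77040) = 2.18116
h(2.18116) = -0.00063
s_4 = 2.18116 − (-0.00063)·(2.18116 − 2.18000) / (-0.00063 − (-0.04480)) = 2.18116 − (0.00000)/(0.04417) = 2.18118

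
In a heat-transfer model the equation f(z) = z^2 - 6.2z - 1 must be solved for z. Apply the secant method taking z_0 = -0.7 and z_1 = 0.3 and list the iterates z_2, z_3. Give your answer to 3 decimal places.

-0.120, -0.160

f(-0.7) = 3.83000, f(0.3) = -2.77000
z_2 = 0.30000 − (-2.77000)·(0.30000 − (-0.70000)) / (-2.77000 − 3.83000) = 0.30000 − (-2.77000)/(-6.60000) = -0.11970
f(-0.11970) = -0.24355
z_3 = -0.11970 − (-0.24355)·(-0.11970 − 0.30000) / (-0.24355 − (-2.77000)) = -0.11970 − (0.10222)/(2.52645) = -0.16016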